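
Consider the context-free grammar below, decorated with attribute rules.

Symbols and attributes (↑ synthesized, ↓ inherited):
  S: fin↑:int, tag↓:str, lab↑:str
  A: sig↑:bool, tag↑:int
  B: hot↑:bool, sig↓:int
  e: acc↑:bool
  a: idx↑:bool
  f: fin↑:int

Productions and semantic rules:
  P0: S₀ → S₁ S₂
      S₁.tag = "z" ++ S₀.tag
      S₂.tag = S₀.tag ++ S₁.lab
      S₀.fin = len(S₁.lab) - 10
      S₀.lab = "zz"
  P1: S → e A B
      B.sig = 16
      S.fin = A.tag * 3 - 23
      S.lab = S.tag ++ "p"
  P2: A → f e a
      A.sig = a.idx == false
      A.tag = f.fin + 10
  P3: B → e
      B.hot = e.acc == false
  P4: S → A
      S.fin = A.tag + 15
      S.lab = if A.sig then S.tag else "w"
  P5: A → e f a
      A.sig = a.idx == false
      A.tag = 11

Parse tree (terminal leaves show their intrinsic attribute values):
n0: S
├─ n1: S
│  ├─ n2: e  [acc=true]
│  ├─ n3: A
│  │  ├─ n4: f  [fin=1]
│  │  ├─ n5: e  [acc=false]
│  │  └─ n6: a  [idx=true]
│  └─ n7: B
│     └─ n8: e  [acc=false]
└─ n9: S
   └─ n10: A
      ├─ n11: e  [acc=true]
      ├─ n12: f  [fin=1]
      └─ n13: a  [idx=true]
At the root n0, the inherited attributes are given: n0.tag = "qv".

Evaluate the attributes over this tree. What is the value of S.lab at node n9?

1. n0.tag = "qv"  [given at root]
2. n1.tag = "zqv"  ["z" ++ S₀.tag]
3. n2.acc = true  [terminal]
4. n4.fin = 1  [terminal]
5. n5.acc = false  [terminal]
6. n6.idx = true  [terminal]
7. n3.sig = false  [a.idx == false]
8. n3.tag = 11  [f.fin + 10]
9. n7.sig = 16  [16]
10. n8.acc = false  [terminal]
11. n7.hot = true  [e.acc == false]
12. n1.fin = 10  [A.tag * 3 - 23]
13. n1.lab = "zqvp"  [S.tag ++ "p"]
14. n9.tag = "qvzqvp"  [S₀.tag ++ S₁.lab]
15. n11.acc = true  [terminal]
16. n12.fin = 1  [terminal]
17. n13.idx = true  [terminal]
18. n10.sig = false  [a.idx == false]
19. n10.tag = 11  [11]
20. n9.fin = 26  [A.tag + 15]
21. n9.lab = "w"  [if A.sig then S.tag else "w"]
22. n0.fin = -6  [len(S₁.lab) - 10]
23. n0.lab = "zz"  ["zz"]

"w"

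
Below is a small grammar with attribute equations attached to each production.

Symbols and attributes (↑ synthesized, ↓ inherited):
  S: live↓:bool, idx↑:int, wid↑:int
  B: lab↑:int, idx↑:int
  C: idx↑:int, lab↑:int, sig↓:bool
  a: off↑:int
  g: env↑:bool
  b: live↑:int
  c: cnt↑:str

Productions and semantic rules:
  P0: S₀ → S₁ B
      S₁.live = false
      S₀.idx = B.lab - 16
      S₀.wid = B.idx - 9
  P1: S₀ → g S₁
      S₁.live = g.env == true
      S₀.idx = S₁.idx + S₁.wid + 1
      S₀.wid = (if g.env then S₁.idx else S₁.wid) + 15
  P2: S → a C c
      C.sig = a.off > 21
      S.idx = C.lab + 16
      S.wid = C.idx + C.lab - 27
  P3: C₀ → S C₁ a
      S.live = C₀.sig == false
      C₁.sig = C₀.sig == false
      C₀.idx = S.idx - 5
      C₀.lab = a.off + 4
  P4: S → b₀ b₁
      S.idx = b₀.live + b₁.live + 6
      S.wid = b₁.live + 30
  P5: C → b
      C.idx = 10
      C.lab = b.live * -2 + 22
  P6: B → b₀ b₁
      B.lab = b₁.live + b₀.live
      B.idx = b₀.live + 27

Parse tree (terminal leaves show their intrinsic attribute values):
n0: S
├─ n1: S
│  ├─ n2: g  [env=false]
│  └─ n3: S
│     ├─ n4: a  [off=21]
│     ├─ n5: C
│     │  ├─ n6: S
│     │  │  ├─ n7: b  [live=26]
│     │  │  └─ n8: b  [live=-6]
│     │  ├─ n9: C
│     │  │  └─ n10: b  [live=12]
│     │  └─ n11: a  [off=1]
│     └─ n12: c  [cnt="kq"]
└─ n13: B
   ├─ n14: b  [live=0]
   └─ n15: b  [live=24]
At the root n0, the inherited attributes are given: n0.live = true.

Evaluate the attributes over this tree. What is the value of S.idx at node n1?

1. n0.live = true  [given at root]
2. n1.live = false  [false]
3. n2.env = false  [terminal]
4. n3.live = false  [g.env == true]
5. n4.off = 21  [terminal]
6. n5.sig = false  [a.off > 21]
7. n6.live = true  [C₀.sig == false]
8. n7.live = 26  [terminal]
9. n8.live = -6  [terminal]
10. n6.idx = 26  [b₀.live + b₁.live + 6]
11. n6.wid = 24  [b₁.live + 30]
12. n9.sig = true  [C₀.sig == false]
13. n10.live = 12  [terminal]
14. n9.idx = 10  [10]
15. n9.lab = -2  [b.live * -2 + 22]
16. n11.off = 1  [terminal]
17. n5.idx = 21  [S.idx - 5]
18. n5.lab = 5  [a.off + 4]
19. n12.cnt = "kq"  [terminal]
20. n3.idx = 21  [C.lab + 16]
21. n3.wid = -1  [C.idx + C.lab - 27]
22. n1.idx = 21  [S₁.idx + S₁.wid + 1]
23. n1.wid = 14  [(if g.env then S₁.idx else S₁.wid) + 15]
24. n14.live = 0  [terminal]
25. n15.live = 24  [terminal]
26. n13.lab = 24  [b₁.live + b₀.live]
27. n13.idx = 27  [b₀.live + 27]
28. n0.idx = 8  [B.lab - 16]
29. n0.wid = 18  [B.idx - 9]

21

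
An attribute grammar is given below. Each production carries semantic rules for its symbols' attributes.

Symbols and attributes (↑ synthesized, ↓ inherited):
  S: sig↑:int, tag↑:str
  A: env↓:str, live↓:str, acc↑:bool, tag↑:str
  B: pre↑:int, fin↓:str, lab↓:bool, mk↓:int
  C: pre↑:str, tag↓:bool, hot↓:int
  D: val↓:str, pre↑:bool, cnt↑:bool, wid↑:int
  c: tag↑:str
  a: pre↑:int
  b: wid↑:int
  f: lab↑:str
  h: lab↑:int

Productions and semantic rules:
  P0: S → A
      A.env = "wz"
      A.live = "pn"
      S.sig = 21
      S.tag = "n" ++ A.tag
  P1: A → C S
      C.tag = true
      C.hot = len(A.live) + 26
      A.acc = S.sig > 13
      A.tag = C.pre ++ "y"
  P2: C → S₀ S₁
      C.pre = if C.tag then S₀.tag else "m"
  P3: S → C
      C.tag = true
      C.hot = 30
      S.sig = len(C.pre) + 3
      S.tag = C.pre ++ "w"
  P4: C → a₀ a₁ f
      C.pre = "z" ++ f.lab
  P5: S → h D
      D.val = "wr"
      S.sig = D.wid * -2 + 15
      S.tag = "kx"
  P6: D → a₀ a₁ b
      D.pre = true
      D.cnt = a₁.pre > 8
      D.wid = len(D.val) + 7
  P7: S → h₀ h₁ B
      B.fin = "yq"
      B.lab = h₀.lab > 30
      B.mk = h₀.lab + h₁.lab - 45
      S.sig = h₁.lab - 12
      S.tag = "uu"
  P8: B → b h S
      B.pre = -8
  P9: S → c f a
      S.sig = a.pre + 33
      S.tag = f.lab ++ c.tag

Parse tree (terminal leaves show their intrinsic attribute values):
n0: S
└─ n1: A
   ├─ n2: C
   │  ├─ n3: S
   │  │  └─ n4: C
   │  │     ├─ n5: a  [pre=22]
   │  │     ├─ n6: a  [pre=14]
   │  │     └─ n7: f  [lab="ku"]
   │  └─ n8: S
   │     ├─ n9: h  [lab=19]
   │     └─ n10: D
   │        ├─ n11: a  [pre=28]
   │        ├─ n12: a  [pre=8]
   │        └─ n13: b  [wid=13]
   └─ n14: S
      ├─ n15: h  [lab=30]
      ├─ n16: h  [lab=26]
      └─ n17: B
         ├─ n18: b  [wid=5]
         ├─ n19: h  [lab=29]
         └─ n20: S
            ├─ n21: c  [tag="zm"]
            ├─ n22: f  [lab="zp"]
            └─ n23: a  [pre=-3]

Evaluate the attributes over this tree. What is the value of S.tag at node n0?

"nzkuwy"

1. n1.env = "wz"  ["wz"]
2. n1.live = "pn"  ["pn"]
3. n2.tag = true  [true]
4. n2.hot = 28  [len(A.live) + 26]
5. n4.tag = true  [true]
6. n4.hot = 30  [30]
7. n5.pre = 22  [terminal]
8. n6.pre = 14  [terminal]
9. n7.lab = "ku"  [terminal]
10. n4.pre = "zku"  ["z" ++ f.lab]
11. n3.sig = 6  [len(C.pre) + 3]
12. n3.tag = "zkuw"  [C.pre ++ "w"]
13. n9.lab = 19  [terminal]
14. n10.val = "wr"  ["wr"]
15. n11.pre = 28  [terminal]
16. n12.pre = 8  [terminal]
17. n13.wid = 13  [terminal]
18. n10.pre = true  [true]
19. n10.cnt = false  [a₁.pre > 8]
20. n10.wid = 9  [len(D.val) + 7]
21. n8.sig = -3  [D.wid * -2 + 15]
22. n8.tag = "kx"  ["kx"]
23. n2.pre = "zkuw"  [if C.tag then S₀.tag else "m"]
24. n15.lab = 30  [terminal]
25. n16.lab = 26  [terminal]
26. n17.fin = "yq"  ["yq"]
27. n17.lab = false  [h₀.lab > 30]
28. n17.mk = 11  [h₀.lab + h₁.lab - 45]
29. n18.wid = 5  [terminal]
30. n19.lab = 29  [terminal]
31. n21.tag = "zm"  [terminal]
32. n22.lab = "zp"  [terminal]
33. n23.pre = -3  [terminal]
34. n20.sig = 30  [a.pre + 33]
35. n20.tag = "zpzm"  [f.lab ++ c.tag]
36. n17.pre = -8  [-8]
37. n14.sig = 14  [h₁.lab - 12]
38. n14.tag = "uu"  ["uu"]
39. n1.acc = true  [S.sig > 13]
40. n1.tag = "zkuwy"  [C.pre ++ "y"]
41. n0.sig = 21  [21]
42. n0.tag = "nzkuwy"  ["n" ++ A.tag]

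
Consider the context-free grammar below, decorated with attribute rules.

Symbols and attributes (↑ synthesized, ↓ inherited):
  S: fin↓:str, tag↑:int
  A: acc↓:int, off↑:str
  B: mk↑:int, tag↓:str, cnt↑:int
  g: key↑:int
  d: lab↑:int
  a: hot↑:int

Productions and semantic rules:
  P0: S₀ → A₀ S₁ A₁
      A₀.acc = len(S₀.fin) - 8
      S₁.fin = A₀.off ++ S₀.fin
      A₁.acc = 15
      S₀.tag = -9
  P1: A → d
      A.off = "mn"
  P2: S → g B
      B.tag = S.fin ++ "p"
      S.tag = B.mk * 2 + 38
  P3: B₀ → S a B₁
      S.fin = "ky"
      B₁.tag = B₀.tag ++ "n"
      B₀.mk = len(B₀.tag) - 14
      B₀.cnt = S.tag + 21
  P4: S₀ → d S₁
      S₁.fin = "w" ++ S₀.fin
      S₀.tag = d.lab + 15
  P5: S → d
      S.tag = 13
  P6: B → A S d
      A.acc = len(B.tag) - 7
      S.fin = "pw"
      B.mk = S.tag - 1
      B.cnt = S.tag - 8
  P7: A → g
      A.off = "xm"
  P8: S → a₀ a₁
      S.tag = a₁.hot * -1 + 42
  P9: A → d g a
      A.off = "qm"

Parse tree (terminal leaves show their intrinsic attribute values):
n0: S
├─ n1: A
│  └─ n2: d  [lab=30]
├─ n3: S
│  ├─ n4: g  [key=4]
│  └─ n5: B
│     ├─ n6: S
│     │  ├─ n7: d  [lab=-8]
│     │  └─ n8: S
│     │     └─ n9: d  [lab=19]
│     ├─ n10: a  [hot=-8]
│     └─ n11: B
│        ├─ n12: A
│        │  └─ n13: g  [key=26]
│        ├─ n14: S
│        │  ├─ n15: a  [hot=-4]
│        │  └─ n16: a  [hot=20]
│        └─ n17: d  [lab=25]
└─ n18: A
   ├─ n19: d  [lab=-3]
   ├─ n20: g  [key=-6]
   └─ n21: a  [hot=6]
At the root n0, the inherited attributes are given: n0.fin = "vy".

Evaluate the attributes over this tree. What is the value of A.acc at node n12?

-1

1. n0.fin = "vy"  [given at root]
2. n1.acc = -6  [len(S₀.fin) - 8]
3. n2.lab = 30  [terminal]
4. n1.off = "mn"  ["mn"]
5. n3.fin = "mnvy"  [A₀.off ++ S₀.fin]
6. n4.key = 4  [terminal]
7. n5.tag = "mnvyp"  [S.fin ++ "p"]
8. n6.fin = "ky"  ["ky"]
9. n7.lab = -8  [terminal]
10. n8.fin = "wky"  ["w" ++ S₀.fin]
11. n9.lab = 19  [terminal]
12. n8.tag = 13  [13]
13. n6.tag = 7  [d.lab + 15]
14. n10.hot = -8  [terminal]
15. n11.tag = "mnvypn"  [B₀.tag ++ "n"]
16. n12.acc = -1  [len(B.tag) - 7]
17. n13.key = 26  [terminal]
18. n12.off = "xm"  ["xm"]
19. n14.fin = "pw"  ["pw"]
20. n15.hot = -4  [terminal]
21. n16.hot = 20  [terminal]
22. n14.tag = 22  [a₁.hot * -1 + 42]
23. n17.lab = 25  [terminal]
24. n11.mk = 21  [S.tag - 1]
25. n11.cnt = 14  [S.tag - 8]
26. n5.mk = -9  [len(B₀.tag) - 14]
27. n5.cnt = 28  [S.tag + 21]
28. n3.tag = 20  [B.mk * 2 + 38]
29. n18.acc = 15  [15]
30. n19.lab = -3  [terminal]
31. n20.key = -6  [terminal]
32. n21.hot = 6  [terminal]
33. n18.off = "qm"  ["qm"]
34. n0.tag = -9  [-9]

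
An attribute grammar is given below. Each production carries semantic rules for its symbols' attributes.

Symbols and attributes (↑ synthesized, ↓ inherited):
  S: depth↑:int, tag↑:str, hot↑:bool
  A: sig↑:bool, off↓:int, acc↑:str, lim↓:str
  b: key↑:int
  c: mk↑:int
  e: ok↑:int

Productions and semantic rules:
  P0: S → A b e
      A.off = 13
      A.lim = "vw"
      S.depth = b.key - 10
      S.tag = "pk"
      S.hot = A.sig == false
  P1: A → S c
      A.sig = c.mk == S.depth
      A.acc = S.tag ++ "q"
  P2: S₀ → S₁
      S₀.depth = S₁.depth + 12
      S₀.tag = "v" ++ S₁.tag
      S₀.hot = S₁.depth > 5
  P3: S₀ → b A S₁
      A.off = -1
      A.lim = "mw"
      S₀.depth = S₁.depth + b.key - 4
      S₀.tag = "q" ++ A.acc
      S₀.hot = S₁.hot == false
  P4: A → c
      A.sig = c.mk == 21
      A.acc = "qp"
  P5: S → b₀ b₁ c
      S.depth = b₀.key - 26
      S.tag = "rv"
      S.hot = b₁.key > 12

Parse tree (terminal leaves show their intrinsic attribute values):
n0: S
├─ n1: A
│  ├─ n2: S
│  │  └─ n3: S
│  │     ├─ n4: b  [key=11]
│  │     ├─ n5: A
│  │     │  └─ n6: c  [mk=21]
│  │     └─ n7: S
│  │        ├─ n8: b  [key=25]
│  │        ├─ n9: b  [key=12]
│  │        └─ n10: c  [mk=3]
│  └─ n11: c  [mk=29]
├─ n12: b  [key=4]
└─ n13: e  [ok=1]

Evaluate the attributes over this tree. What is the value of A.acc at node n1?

1. n1.off = 13  [13]
2. n1.lim = "vw"  ["vw"]
3. n4.key = 11  [terminal]
4. n5.off = -1  [-1]
5. n5.lim = "mw"  ["mw"]
6. n6.mk = 21  [terminal]
7. n5.sig = true  [c.mk == 21]
8. n5.acc = "qp"  ["qp"]
9. n8.key = 25  [terminal]
10. n9.key = 12  [terminal]
11. n10.mk = 3  [terminal]
12. n7.depth = -1  [b₀.key - 26]
13. n7.tag = "rv"  ["rv"]
14. n7.hot = false  [b₁.key > 12]
15. n3.depth = 6  [S₁.depth + b.key - 4]
16. n3.tag = "qqp"  ["q" ++ A.acc]
17. n3.hot = true  [S₁.hot == false]
18. n2.depth = 18  [S₁.depth + 12]
19. n2.tag = "vqqp"  ["v" ++ S₁.tag]
20. n2.hot = true  [S₁.depth > 5]
21. n11.mk = 29  [terminal]
22. n1.sig = false  [c.mk == S.depth]
23. n1.acc = "vqqpq"  [S.tag ++ "q"]
24. n12.key = 4  [terminal]
25. n13.ok = 1  [terminal]
26. n0.depth = -6  [b.key - 10]
27. n0.tag = "pk"  ["pk"]
28. n0.hot = true  [A.sig == false]

"vqqpq"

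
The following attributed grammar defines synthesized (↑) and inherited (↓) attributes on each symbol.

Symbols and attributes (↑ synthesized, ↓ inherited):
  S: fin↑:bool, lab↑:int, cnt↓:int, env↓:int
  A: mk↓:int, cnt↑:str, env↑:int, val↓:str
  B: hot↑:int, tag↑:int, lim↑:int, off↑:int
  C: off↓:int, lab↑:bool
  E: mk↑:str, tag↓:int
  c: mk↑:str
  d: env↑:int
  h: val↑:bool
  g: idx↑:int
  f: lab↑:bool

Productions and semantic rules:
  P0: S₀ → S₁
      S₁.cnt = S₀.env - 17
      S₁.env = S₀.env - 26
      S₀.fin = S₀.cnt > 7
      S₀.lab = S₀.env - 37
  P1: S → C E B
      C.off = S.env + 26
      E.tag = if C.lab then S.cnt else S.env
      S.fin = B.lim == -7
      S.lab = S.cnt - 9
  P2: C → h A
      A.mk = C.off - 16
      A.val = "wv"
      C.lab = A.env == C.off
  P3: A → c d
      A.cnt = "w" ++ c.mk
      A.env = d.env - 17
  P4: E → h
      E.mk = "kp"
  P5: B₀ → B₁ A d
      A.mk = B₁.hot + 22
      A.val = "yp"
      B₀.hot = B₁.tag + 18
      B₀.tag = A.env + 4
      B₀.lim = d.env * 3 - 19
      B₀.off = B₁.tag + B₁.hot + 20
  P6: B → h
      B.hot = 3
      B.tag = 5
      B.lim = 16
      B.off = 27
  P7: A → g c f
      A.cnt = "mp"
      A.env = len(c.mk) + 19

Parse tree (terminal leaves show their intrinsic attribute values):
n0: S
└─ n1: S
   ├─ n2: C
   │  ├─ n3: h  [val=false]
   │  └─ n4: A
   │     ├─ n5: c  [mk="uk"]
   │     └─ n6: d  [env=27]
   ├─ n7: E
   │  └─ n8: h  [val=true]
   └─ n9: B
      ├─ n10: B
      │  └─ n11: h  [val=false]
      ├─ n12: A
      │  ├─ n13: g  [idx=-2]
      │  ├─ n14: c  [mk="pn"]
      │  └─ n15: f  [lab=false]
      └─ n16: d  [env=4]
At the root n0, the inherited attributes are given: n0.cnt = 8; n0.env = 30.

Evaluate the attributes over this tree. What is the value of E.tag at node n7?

1. n0.cnt = 8  [given at root]
2. n0.env = 30  [given at root]
3. n1.cnt = 13  [S₀.env - 17]
4. n1.env = 4  [S₀.env - 26]
5. n2.off = 30  [S.env + 26]
6. n3.val = false  [terminal]
7. n4.mk = 14  [C.off - 16]
8. n4.val = "wv"  ["wv"]
9. n5.mk = "uk"  [terminal]
10. n6.env = 27  [terminal]
11. n4.cnt = "wuk"  ["w" ++ c.mk]
12. n4.env = 10  [d.env - 17]
13. n2.lab = false  [A.env == C.off]
14. n7.tag = 4  [if C.lab then S.cnt else S.env]
15. n8.val = true  [terminal]
16. n7.mk = "kp"  ["kp"]
17. n11.val = false  [terminal]
18. n10.hot = 3  [3]
19. n10.tag = 5  [5]
20. n10.lim = 16  [16]
21. n10.off = 27  [27]
22. n12.mk = 25  [B₁.hot + 22]
23. n12.val = "yp"  ["yp"]
24. n13.idx = -2  [terminal]
25. n14.mk = "pn"  [terminal]
26. n15.lab = false  [terminal]
27. n12.cnt = "mp"  ["mp"]
28. n12.env = 21  [len(c.mk) + 19]
29. n16.env = 4  [terminal]
30. n9.hot = 23  [B₁.tag + 18]
31. n9.tag = 25  [A.env + 4]
32. n9.lim = -7  [d.env * 3 - 19]
33. n9.off = 28  [B₁.tag + B₁.hot + 20]
34. n1.fin = true  [B.lim == -7]
35. n1.lab = 4  [S.cnt - 9]
36. n0.fin = true  [S₀.cnt > 7]
37. n0.lab = -7  [S₀.env - 37]

4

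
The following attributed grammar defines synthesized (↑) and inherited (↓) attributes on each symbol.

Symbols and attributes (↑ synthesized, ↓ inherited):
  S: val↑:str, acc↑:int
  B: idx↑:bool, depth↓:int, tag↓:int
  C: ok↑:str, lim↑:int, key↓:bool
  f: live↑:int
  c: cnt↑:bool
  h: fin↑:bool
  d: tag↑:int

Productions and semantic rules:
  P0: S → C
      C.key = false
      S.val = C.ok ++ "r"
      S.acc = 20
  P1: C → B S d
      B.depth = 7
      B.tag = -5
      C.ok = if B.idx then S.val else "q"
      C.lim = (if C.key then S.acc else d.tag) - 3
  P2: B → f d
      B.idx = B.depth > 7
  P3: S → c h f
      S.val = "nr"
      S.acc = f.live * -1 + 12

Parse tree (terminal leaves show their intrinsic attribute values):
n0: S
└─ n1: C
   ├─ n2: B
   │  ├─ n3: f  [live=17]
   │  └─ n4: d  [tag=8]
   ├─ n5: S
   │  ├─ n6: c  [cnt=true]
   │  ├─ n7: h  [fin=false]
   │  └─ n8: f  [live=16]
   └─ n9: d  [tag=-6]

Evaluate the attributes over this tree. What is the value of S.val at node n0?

1. n1.key = false  [false]
2. n2.depth = 7  [7]
3. n2.tag = -5  [-5]
4. n3.live = 17  [terminal]
5. n4.tag = 8  [terminal]
6. n2.idx = false  [B.depth > 7]
7. n6.cnt = true  [terminal]
8. n7.fin = false  [terminal]
9. n8.live = 16  [terminal]
10. n5.val = "nr"  ["nr"]
11. n5.acc = -4  [f.live * -1 + 12]
12. n9.tag = -6  [terminal]
13. n1.ok = "q"  [if B.idx then S.val else "q"]
14. n1.lim = -9  [(if C.key then S.acc else d.tag) - 3]
15. n0.val = "qr"  [C.ok ++ "r"]
16. n0.acc = 20  [20]

"qr"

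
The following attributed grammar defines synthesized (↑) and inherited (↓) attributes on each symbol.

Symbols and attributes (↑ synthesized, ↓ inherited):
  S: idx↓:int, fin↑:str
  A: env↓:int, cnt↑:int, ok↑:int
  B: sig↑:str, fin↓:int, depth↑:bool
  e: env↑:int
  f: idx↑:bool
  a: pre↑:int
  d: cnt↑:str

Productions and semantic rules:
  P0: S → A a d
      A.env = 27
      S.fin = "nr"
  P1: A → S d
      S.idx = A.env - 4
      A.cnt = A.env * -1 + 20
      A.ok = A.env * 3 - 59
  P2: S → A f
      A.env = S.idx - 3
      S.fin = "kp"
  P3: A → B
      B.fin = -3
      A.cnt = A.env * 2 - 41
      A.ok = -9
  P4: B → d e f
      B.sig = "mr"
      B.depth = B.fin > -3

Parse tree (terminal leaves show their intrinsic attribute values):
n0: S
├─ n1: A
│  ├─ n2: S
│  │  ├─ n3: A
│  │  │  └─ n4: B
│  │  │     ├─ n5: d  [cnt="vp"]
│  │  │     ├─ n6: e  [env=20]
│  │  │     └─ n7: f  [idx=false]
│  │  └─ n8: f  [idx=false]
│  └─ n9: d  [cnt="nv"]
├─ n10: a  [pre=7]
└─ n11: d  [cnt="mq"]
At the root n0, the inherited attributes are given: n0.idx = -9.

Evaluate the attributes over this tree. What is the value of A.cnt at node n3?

1. n0.idx = -9  [given at root]
2. n1.env = 27  [27]
3. n2.idx = 23  [A.env - 4]
4. n3.env = 20  [S.idx - 3]
5. n4.fin = -3  [-3]
6. n5.cnt = "vp"  [terminal]
7. n6.env = 20  [terminal]
8. n7.idx = false  [terminal]
9. n4.sig = "mr"  ["mr"]
10. n4.depth = false  [B.fin > -3]
11. n3.cnt = -1  [A.env * 2 - 41]
12. n3.ok = -9  [-9]
13. n8.idx = false  [terminal]
14. n2.fin = "kp"  ["kp"]
15. n9.cnt = "nv"  [terminal]
16. n1.cnt = -7  [A.env * -1 + 20]
17. n1.ok = 22  [A.env * 3 - 59]
18. n10.pre = 7  [terminal]
19. n11.cnt = "mq"  [terminal]
20. n0.fin = "nr"  ["nr"]

-1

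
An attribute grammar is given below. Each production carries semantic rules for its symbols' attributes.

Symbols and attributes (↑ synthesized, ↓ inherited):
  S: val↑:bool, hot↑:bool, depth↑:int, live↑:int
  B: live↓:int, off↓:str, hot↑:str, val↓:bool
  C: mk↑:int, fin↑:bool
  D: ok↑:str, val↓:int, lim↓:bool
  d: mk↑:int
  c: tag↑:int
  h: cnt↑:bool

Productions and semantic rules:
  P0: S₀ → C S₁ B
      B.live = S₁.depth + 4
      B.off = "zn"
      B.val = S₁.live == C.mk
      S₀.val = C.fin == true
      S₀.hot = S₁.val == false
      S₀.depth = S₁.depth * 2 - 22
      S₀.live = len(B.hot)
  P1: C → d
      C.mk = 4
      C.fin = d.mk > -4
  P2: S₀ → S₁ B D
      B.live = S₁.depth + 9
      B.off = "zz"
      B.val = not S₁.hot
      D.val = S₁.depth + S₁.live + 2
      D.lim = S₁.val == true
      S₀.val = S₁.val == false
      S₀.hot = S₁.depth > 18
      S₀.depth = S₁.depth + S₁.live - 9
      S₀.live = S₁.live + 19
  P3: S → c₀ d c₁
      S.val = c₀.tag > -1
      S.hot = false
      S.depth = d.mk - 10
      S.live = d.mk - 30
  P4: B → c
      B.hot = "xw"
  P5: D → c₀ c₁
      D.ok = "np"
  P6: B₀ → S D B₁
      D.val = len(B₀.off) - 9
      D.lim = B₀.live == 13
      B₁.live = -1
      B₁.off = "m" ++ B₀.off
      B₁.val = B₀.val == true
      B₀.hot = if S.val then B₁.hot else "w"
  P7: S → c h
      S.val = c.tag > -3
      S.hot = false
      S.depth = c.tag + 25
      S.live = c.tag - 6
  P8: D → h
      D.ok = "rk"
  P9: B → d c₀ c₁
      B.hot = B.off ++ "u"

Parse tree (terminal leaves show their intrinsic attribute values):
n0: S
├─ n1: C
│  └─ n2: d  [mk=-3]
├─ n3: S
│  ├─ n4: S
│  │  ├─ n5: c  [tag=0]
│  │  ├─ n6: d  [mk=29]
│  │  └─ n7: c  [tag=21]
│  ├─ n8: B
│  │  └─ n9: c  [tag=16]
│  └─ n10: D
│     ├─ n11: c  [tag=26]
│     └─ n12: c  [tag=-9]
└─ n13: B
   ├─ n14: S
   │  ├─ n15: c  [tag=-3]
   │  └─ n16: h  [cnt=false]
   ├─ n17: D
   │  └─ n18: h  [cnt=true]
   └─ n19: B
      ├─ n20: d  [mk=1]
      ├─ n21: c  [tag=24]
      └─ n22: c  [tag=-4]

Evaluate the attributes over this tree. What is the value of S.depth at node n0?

-4

1. n2.mk = -3  [terminal]
2. n1.mk = 4  [4]
3. n1.fin = true  [d.mk > -4]
4. n5.tag = 0  [terminal]
5. n6.mk = 29  [terminal]
6. n7.tag = 21  [terminal]
7. n4.val = true  [c₀.tag > -1]
8. n4.hot = false  [false]
9. n4.depth = 19  [d.mk - 10]
10. n4.live = -1  [d.mk - 30]
11. n8.live = 28  [S₁.depth + 9]
12. n8.off = "zz"  ["zz"]
13. n8.val = true  [not S₁.hot]
14. n9.tag = 16  [terminal]
15. n8.hot = "xw"  ["xw"]
16. n10.val = 20  [S₁.depth + S₁.live + 2]
17. n10.lim = true  [S₁.val == true]
18. n11.tag = 26  [terminal]
19. n12.tag = -9  [terminal]
20. n10.ok = "np"  ["np"]
21. n3.val = false  [S₁.val == false]
22. n3.hot = true  [S₁.depth > 18]
23. n3.depth = 9  [S₁.depth + S₁.live - 9]
24. n3.live = 18  [S₁.live + 19]
25. n13.live = 13  [S₁.depth + 4]
26. n13.off = "zn"  ["zn"]
27. n13.val = false  [S₁.live == C.mk]
28. n15.tag = -3  [terminal]
29. n16.cnt = false  [terminal]
30. n14.val = false  [c.tag > -3]
31. n14.hot = false  [false]
32. n14.depth = 22  [c.tag + 25]
33. n14.live = -9  [c.tag - 6]
34. n17.val = -7  [len(B₀.off) - 9]
35. n17.lim = true  [B₀.live == 13]
36. n18.cnt = true  [terminal]
37. n17.ok = "rk"  ["rk"]
38. n19.live = -1  [-1]
39. n19.off = "mzn"  ["m" ++ B₀.off]
40. n19.val = false  [B₀.val == true]
41. n20.mk = 1  [terminal]
42. n21.tag = 24  [terminal]
43. n22.tag = -4  [terminal]
44. n19.hot = "mznu"  [B.off ++ "u"]
45. n13.hot = "w"  [if S.val then B₁.hot else "w"]
46. n0.val = true  [C.fin == true]
47. n0.hot = true  [S₁.val == false]
48. n0.depth = -4  [S₁.depth * 2 - 22]
49. n0.live = 1  [len(B.hot)]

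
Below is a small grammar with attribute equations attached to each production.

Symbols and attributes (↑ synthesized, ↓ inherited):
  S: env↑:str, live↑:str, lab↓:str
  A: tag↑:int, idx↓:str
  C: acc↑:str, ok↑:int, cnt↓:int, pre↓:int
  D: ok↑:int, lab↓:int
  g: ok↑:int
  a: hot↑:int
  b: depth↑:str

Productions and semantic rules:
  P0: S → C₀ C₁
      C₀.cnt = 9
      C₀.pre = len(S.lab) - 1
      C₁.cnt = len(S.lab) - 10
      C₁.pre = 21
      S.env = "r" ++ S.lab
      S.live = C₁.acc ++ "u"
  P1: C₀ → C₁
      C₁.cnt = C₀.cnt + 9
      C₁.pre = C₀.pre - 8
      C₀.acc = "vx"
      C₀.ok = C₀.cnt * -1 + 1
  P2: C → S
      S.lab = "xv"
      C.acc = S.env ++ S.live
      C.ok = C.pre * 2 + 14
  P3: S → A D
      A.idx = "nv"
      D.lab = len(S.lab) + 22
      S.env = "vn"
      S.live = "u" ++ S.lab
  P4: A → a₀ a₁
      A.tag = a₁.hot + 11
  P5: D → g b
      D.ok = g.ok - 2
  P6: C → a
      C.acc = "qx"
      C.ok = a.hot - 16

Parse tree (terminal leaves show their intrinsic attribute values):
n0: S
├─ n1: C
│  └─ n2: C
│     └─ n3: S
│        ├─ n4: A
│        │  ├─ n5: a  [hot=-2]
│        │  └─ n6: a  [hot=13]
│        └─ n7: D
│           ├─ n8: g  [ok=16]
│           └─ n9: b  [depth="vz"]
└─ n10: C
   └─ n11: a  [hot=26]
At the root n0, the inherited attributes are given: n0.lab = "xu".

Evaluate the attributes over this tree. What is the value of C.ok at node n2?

0

1. n0.lab = "xu"  [given at root]
2. n1.cnt = 9  [9]
3. n1.pre = 1  [len(S.lab) - 1]
4. n2.cnt = 18  [C₀.cnt + 9]
5. n2.pre = -7  [C₀.pre - 8]
6. n3.lab = "xv"  ["xv"]
7. n4.idx = "nv"  ["nv"]
8. n5.hot = -2  [terminal]
9. n6.hot = 13  [terminal]
10. n4.tag = 24  [a₁.hot + 11]
11. n7.lab = 24  [len(S.lab) + 22]
12. n8.ok = 16  [terminal]
13. n9.depth = "vz"  [terminal]
14. n7.ok = 14  [g.ok - 2]
15. n3.env = "vn"  ["vn"]
16. n3.live = "uxv"  ["u" ++ S.lab]
17. n2.acc = "vnuxv"  [S.env ++ S.live]
18. n2.ok = 0  [C.pre * 2 + 14]
19. n1.acc = "vx"  ["vx"]
20. n1.ok = -8  [C₀.cnt * -1 + 1]
21. n10.cnt = -8  [len(S.lab) - 10]
22. n10.pre = 21  [21]
23. n11.hot = 26  [terminal]
24. n10.acc = "qx"  ["qx"]
25. n10.ok = 10  [a.hot - 16]
26. n0.env = "rxu"  ["r" ++ S.lab]
27. n0.live = "qxu"  [C₁.acc ++ "u"]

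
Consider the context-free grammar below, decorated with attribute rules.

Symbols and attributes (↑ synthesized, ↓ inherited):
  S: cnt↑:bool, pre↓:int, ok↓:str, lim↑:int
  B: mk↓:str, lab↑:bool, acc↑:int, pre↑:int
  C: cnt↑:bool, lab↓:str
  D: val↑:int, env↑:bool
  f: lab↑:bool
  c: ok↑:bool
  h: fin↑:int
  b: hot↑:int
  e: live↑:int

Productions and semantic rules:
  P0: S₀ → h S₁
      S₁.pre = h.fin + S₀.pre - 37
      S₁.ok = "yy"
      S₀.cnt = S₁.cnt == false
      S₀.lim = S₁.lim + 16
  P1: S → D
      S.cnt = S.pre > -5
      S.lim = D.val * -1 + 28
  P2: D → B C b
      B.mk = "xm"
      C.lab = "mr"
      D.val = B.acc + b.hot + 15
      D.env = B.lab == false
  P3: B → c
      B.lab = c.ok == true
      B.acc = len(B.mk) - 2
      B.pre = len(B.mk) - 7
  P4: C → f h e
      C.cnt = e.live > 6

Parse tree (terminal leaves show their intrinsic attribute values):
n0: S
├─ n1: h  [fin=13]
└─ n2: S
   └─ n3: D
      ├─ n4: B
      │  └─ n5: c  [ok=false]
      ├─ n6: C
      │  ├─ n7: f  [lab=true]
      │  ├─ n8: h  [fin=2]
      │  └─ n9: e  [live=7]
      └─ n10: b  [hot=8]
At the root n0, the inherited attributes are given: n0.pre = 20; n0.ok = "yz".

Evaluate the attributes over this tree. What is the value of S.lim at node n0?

1. n0.pre = 20  [given at root]
2. n0.ok = "yz"  [given at root]
3. n1.fin = 13  [terminal]
4. n2.pre = -4  [h.fin + S₀.pre - 37]
5. n2.ok = "yy"  ["yy"]
6. n4.mk = "xm"  ["xm"]
7. n5.ok = false  [terminal]
8. n4.lab = false  [c.ok == true]
9. n4.acc = 0  [len(B.mk) - 2]
10. n4.pre = -5  [len(B.mk) - 7]
11. n6.lab = "mr"  ["mr"]
12. n7.lab = true  [terminal]
13. n8.fin = 2  [terminal]
14. n9.live = 7  [terminal]
15. n6.cnt = true  [e.live > 6]
16. n10.hot = 8  [terminal]
17. n3.val = 23  [B.acc + b.hot + 15]
18. n3.env = true  [B.lab == false]
19. n2.cnt = true  [S.pre > -5]
20. n2.lim = 5  [D.val * -1 + 28]
21. n0.cnt = false  [S₁.cnt == false]
22. n0.lim = 21  [S₁.lim + 16]

21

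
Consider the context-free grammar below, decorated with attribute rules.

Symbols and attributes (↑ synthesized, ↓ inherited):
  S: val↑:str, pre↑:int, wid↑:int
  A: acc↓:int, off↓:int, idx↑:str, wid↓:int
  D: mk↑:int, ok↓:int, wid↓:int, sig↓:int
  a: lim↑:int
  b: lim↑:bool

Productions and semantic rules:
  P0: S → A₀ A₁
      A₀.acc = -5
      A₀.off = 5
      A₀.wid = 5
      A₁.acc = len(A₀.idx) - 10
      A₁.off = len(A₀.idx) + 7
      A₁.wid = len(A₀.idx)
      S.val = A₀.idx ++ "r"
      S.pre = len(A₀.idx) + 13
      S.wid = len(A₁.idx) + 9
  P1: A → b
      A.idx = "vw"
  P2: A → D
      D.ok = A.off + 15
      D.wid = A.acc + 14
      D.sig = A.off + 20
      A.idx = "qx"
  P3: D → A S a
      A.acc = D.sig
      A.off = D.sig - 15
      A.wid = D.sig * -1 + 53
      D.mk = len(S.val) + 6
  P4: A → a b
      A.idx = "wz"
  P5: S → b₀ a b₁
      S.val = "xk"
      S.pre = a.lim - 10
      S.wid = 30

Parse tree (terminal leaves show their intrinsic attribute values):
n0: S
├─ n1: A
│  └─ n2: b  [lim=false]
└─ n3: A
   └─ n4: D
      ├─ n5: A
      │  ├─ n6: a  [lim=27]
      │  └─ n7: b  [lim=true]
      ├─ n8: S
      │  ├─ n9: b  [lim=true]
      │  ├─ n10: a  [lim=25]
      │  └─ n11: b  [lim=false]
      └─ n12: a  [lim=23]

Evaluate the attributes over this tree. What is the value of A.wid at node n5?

1. n1.acc = -5  [-5]
2. n1.off = 5  [5]
3. n1.wid = 5  [5]
4. n2.lim = false  [terminal]
5. n1.idx = "vw"  ["vw"]
6. n3.acc = -8  [len(A₀.idx) - 10]
7. n3.off = 9  [len(A₀.idx) + 7]
8. n3.wid = 2  [len(A₀.idx)]
9. n4.ok = 24  [A.off + 15]
10. n4.wid = 6  [A.acc + 14]
11. n4.sig = 29  [A.off + 20]
12. n5.acc = 29  [D.sig]
13. n5.off = 14  [D.sig - 15]
14. n5.wid = 24  [D.sig * -1 + 53]
15. n6.lim = 27  [terminal]
16. n7.lim = true  [terminal]
17. n5.idx = "wz"  ["wz"]
18. n9.lim = true  [terminal]
19. n10.lim = 25  [terminal]
20. n11.lim = false  [terminal]
21. n8.val = "xk"  ["xk"]
22. n8.pre = 15  [a.lim - 10]
23. n8.wid = 30  [30]
24. n12.lim = 23  [terminal]
25. n4.mk = 8  [len(S.val) + 6]
26. n3.idx = "qx"  ["qx"]
27. n0.val = "vwr"  [A₀.idx ++ "r"]
28. n0.pre = 15  [len(A₀.idx) + 13]
29. n0.wid = 11  [len(A₁.idx) + 9]

24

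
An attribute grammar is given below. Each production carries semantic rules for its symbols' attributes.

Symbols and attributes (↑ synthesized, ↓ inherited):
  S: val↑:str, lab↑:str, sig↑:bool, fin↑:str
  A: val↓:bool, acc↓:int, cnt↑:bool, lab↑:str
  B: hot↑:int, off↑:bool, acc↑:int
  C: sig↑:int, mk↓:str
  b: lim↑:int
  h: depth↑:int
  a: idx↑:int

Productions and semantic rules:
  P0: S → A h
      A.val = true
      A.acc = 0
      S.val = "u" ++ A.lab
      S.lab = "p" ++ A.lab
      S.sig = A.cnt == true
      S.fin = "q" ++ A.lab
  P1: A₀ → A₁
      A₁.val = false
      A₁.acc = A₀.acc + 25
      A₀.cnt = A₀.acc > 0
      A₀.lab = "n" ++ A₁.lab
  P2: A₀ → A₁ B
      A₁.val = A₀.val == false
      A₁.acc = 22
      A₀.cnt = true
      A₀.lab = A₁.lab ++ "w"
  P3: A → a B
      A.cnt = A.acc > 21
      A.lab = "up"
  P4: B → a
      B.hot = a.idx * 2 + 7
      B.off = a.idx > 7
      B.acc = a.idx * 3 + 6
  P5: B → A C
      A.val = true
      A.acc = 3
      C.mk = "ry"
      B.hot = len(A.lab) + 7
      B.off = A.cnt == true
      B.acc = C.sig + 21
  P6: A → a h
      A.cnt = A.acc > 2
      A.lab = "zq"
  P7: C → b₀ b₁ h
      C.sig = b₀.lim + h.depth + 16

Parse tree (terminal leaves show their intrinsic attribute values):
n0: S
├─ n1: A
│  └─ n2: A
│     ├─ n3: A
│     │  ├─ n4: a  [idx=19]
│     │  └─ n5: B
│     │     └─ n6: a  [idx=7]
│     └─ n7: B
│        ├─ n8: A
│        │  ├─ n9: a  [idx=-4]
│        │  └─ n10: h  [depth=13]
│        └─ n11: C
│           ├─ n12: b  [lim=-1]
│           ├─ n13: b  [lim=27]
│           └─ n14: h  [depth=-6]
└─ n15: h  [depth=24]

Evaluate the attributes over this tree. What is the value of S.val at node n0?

"unupw"

1. n1.val = true  [true]
2. n1.acc = 0  [0]
3. n2.val = false  [false]
4. n2.acc = 25  [A₀.acc + 25]
5. n3.val = true  [A₀.val == false]
6. n3.acc = 22  [22]
7. n4.idx = 19  [terminal]
8. n6.idx = 7  [terminal]
9. n5.hot = 21  [a.idx * 2 + 7]
10. n5.off = false  [a.idx > 7]
11. n5.acc = 27  [a.idx * 3 + 6]
12. n3.cnt = true  [A.acc > 21]
13. n3.lab = "up"  ["up"]
14. n8.val = true  [true]
15. n8.acc = 3  [3]
16. n9.idx = -4  [terminal]
17. n10.depth = 13  [terminal]
18. n8.cnt = true  [A.acc > 2]
19. n8.lab = "zq"  ["zq"]
20. n11.mk = "ry"  ["ry"]
21. n12.lim = -1  [terminal]
22. n13.lim = 27  [terminal]
23. n14.depth = -6  [terminal]
24. n11.sig = 9  [b₀.lim + h.depth + 16]
25. n7.hot = 9  [len(A.lab) + 7]
26. n7.off = true  [A.cnt == true]
27. n7.acc = 30  [C.sig + 21]
28. n2.cnt = true  [true]
29. n2.lab = "upw"  [A₁.lab ++ "w"]
30. n1.cnt = false  [A₀.acc > 0]
31. n1.lab = "nupw"  ["n" ++ A₁.lab]
32. n15.depth = 24  [terminal]
33. n0.val = "unupw"  ["u" ++ A.lab]
34. n0.lab = "pnupw"  ["p" ++ A.lab]
35. n0.sig = false  [A.cnt == true]
36. n0.fin = "qnupw"  ["q" ++ A.lab]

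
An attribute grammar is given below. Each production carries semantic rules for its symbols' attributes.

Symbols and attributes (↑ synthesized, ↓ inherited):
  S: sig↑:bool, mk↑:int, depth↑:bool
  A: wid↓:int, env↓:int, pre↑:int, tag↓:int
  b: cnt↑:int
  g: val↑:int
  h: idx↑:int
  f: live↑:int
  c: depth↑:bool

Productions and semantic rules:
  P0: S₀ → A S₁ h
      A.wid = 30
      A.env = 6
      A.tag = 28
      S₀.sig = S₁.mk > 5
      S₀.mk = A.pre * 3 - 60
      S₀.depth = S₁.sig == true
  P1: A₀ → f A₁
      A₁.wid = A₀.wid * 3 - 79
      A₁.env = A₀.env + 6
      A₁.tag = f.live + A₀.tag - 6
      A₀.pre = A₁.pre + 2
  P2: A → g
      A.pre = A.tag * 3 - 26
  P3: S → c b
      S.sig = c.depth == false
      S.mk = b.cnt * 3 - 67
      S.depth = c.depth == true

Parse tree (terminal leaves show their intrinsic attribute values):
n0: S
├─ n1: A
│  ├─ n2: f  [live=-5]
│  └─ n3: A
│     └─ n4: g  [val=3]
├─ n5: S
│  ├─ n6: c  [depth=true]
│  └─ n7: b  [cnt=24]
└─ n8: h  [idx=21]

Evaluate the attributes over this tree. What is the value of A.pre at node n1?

1. n1.wid = 30  [30]
2. n1.env = 6  [6]
3. n1.tag = 28  [28]
4. n2.live = -5  [terminal]
5. n3.wid = 11  [A₀.wid * 3 - 79]
6. n3.env = 12  [A₀.env + 6]
7. n3.tag = 17  [f.live + A₀.tag - 6]
8. n4.val = 3  [terminal]
9. n3.pre = 25  [A.tag * 3 - 26]
10. n1.pre = 27  [A₁.pre + 2]
11. n6.depth = true  [terminal]
12. n7.cnt = 24  [terminal]
13. n5.sig = false  [c.depth == false]
14. n5.mk = 5  [b.cnt * 3 - 67]
15. n5.depth = true  [c.depth == true]
16. n8.idx = 21  [terminal]
17. n0.sig = false  [S₁.mk > 5]
18. n0.mk = 21  [A.pre * 3 - 60]
19. n0.depth = false  [S₁.sig == true]

27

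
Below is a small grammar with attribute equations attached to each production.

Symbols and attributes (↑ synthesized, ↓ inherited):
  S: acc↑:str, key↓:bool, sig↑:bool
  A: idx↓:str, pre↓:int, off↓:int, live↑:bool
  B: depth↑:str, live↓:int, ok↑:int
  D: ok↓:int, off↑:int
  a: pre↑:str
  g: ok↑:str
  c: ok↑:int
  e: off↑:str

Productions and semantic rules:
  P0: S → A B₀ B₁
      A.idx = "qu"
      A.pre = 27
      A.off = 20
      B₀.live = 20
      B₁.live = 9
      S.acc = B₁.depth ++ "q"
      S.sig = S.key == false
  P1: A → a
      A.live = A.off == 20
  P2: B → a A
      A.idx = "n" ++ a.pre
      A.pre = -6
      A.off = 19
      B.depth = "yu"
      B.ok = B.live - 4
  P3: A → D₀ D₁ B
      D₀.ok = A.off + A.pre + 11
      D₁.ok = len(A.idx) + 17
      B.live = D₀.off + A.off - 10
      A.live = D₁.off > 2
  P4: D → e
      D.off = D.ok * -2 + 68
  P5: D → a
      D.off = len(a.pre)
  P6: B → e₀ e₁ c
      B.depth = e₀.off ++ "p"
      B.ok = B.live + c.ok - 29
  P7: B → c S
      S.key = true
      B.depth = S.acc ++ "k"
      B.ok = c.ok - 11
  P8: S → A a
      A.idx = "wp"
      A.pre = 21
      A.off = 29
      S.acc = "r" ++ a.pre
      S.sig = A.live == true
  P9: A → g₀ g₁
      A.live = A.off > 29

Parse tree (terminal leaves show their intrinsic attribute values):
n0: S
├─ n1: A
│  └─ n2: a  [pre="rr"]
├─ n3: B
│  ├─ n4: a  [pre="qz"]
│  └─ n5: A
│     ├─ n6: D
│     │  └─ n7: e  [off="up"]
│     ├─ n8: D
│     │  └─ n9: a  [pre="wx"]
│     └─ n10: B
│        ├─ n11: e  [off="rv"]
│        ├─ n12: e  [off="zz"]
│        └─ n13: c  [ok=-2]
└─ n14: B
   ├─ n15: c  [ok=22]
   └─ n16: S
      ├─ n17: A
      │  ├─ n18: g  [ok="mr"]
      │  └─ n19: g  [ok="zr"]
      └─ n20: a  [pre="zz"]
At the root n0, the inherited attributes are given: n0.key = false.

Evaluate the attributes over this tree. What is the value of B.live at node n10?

29

1. n0.key = false  [given at root]
2. n1.idx = "qu"  ["qu"]
3. n1.pre = 27  [27]
4. n1.off = 20  [20]
5. n2.pre = "rr"  [terminal]
6. n1.live = true  [A.off == 20]
7. n3.live = 20  [20]
8. n4.pre = "qz"  [terminal]
9. n5.idx = "nqz"  ["n" ++ a.pre]
10. n5.pre = -6  [-6]
11. n5.off = 19  [19]
12. n6.ok = 24  [A.off + A.pre + 11]
13. n7.off = "up"  [terminal]
14. n6.off = 20  [D.ok * -2 + 68]
15. n8.ok = 20  [len(A.idx) + 17]
16. n9.pre = "wx"  [terminal]
17. n8.off = 2  [len(a.pre)]
18. n10.live = 29  [D₀.off + A.off - 10]
19. n11.off = "rv"  [terminal]
20. n12.off = "zz"  [terminal]
21. n13.ok = -2  [terminal]
22. n10.depth = "rvp"  [e₀.off ++ "p"]
23. n10.ok = -2  [B.live + c.ok - 29]
24. n5.live = false  [D₁.off > 2]
25. n3.depth = "yu"  ["yu"]
26. n3.ok = 16  [B.live - 4]
27. n14.live = 9  [9]
28. n15.ok = 22  [terminal]
29. n16.key = true  [true]
30. n17.idx = "wp"  ["wp"]
31. n17.pre = 21  [21]
32. n17.off = 29  [29]
33. n18.ok = "mr"  [terminal]
34. n19.ok = "zr"  [terminal]
35. n17.live = false  [A.off > 29]
36. n20.pre = "zz"  [terminal]
37. n16.acc = "rzz"  ["r" ++ a.pre]
38. n16.sig = false  [A.live == true]
39. n14.depth = "rzzk"  [S.acc ++ "k"]
40. n14.ok = 11  [c.ok - 11]
41. n0.acc = "rzzkq"  [B₁.depth ++ "q"]
42. n0.sig = true  [S.key == false]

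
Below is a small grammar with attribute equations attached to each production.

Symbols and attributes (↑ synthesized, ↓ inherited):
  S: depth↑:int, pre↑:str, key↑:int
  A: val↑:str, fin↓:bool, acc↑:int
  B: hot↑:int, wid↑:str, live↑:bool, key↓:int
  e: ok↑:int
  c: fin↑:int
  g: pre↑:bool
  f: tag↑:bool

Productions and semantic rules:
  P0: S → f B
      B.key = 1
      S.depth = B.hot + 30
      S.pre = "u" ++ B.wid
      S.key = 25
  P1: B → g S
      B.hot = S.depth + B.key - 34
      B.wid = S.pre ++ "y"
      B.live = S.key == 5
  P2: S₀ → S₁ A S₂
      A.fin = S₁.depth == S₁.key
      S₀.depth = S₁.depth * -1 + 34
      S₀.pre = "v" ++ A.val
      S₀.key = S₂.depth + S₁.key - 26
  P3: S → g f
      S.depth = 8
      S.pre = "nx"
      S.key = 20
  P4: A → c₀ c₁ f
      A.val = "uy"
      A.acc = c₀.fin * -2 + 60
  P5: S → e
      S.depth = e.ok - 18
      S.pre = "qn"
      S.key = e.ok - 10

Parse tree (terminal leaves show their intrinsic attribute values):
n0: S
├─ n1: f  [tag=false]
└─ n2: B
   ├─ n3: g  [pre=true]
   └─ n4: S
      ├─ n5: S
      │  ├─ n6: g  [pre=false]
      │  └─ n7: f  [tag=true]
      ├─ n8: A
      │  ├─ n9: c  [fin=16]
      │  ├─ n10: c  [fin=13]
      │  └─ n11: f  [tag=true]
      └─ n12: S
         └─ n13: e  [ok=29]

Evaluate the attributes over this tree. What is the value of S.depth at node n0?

1. n1.tag = false  [terminal]
2. n2.key = 1  [1]
3. n3.pre = true  [terminal]
4. n6.pre = false  [terminal]
5. n7.tag = true  [terminal]
6. n5.depth = 8  [8]
7. n5.pre = "nx"  ["nx"]
8. n5.key = 20  [20]
9. n8.fin = false  [S₁.depth == S₁.key]
10. n9.fin = 16  [terminal]
11. n10.fin = 13  [terminal]
12. n11.tag = true  [terminal]
13. n8.val = "uy"  ["uy"]
14. n8.acc = 28  [c₀.fin * -2 + 60]
15. n13.ok = 29  [terminal]
16. n12.depth = 11  [e.ok - 18]
17. n12.pre = "qn"  ["qn"]
18. n12.key = 19  [e.ok - 10]
19. n4.depth = 26  [S₁.depth * -1 + 34]
20. n4.pre = "vuy"  ["v" ++ A.val]
21. n4.key = 5  [S₂.depth + S₁.key - 26]
22. n2.hot = -7  [S.depth + B.key - 34]
23. n2.wid = "vuyy"  [S.pre ++ "y"]
24. n2.live = true  [S.key == 5]
25. n0.depth = 23  [B.hot + 30]
26. n0.pre = "uvuyy"  ["u" ++ B.wid]
27. n0.key = 25  [25]

23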